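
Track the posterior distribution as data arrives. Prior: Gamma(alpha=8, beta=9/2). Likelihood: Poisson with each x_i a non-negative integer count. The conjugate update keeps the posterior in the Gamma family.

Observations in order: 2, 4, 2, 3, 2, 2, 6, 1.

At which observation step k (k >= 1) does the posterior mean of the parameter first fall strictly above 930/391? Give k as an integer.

k = 7

obs 1: x=2 → posterior Gamma(10, 11/2)
obs 2: x=4 → posterior Gamma(14, 13/2)
obs 3: x=2 → posterior Gamma(16, 15/2)
obs 4: x=3 → posterior Gamma(19, 17/2)
obs 5: x=2 → posterior Gamma(21, 19/2)
obs 6: x=2 → posterior Gamma(23, 21/2)
obs 7: x=6 → posterior Gamma(29, 23/2)
obs 8: x=1 → posterior Gamma(30, 25/2)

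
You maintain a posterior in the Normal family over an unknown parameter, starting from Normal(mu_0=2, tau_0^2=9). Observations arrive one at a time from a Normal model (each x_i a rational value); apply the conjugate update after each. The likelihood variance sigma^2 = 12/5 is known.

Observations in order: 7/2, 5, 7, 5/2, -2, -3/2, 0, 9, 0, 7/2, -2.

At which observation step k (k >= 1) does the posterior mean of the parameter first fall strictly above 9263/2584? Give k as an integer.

obs 1: x=7/2 → posterior Normal(121/38, 36/19)
obs 2: x=5 → posterior Normal(271/68, 18/17)
obs 3: x=7 → posterior Normal(481/98, 36/49)
obs 4: x=5/2 → posterior Normal(139/32, 9/16)
obs 5: x=-2 → posterior Normal(248/79, 36/79)
obs 6: x=-3/2 → posterior Normal(451/188, 18/47)
obs 7: x=0 → posterior Normal(451/218, 36/109)
obs 8: x=9 → posterior Normal(721/248, 9/31)
obs 9: x=0 → posterior Normal(721/278, 36/139)
obs 10: x=7/2 → posterior Normal(59/22, 18/77)
obs 11: x=-2 → posterior Normal(383/169, 36/169)

k = 2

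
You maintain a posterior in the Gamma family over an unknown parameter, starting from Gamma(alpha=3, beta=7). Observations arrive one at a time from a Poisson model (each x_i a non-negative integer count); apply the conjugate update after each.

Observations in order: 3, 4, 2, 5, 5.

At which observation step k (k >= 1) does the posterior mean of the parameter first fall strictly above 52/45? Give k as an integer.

k = 3

obs 1: x=3 → posterior Gamma(6, 8)
obs 2: x=4 → posterior Gamma(10, 9)
obs 3: x=2 → posterior Gamma(12, 10)
obs 4: x=5 → posterior Gamma(17, 11)
obs 5: x=5 → posterior Gamma(22, 12)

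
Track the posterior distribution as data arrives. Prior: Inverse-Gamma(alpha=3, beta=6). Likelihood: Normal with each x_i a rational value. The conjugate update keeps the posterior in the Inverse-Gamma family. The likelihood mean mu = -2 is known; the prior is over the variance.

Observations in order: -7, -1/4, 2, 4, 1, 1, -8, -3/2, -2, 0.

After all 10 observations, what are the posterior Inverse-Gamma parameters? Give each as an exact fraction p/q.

alpha=8, beta=2405/32

obs 1: x=-7 → posterior Inverse-Gamma(7/2, 37/2)
obs 2: x=-1/4 → posterior Inverse-Gamma(4, 641/32)
obs 3: x=2 → posterior Inverse-Gamma(9/2, 897/32)
obs 4: x=4 → posterior Inverse-Gamma(5, 1473/32)
obs 5: x=1 → posterior Inverse-Gamma(11/2, 1617/32)
obs 6: x=1 → posterior Inverse-Gamma(6, 1761/32)
obs 7: x=-8 → posterior Inverse-Gamma(13/2, 2337/32)
obs 8: x=-3/2 → posterior Inverse-Gamma(7, 2341/32)
obs 9: x=-2 → posterior Inverse-Gamma(15/2, 2341/32)
obs 10: x=0 → posterior Inverse-Gamma(8, 2405/32)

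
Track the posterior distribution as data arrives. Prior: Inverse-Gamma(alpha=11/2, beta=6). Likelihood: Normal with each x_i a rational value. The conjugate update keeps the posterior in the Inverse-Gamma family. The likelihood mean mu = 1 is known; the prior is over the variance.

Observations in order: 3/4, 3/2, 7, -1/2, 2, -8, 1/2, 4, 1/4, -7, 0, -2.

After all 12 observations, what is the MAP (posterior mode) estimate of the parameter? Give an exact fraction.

obs 1: x=3/4 → posterior Inverse-Gamma(6, 193/32)
obs 2: x=3/2 → posterior Inverse-Gamma(13/2, 197/32)
obs 3: x=7 → posterior Inverse-Gamma(7, 773/32)
obs 4: x=-1/2 → posterior Inverse-Gamma(15/2, 809/32)
obs 5: x=2 → posterior Inverse-Gamma(8, 825/32)
obs 6: x=-8 → posterior Inverse-Gamma(17/2, 2121/32)
obs 7: x=1/2 → posterior Inverse-Gamma(9, 2125/32)
obs 8: x=4 → posterior Inverse-Gamma(19/2, 2269/32)
obs 9: x=1/4 → posterior Inverse-Gamma(10, 1139/16)
obs 10: x=-7 → posterior Inverse-Gamma(21/2, 1651/16)
obs 11: x=0 → posterior Inverse-Gamma(11, 1659/16)
obs 12: x=-2 → posterior Inverse-Gamma(23/2, 1731/16)

1731/200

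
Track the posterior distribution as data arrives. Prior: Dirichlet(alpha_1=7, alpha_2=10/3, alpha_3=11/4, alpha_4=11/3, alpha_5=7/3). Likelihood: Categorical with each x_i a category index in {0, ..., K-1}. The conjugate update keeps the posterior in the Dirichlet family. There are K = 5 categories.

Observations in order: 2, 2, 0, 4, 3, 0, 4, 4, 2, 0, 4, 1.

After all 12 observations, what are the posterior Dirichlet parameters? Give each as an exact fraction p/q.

obs 1: x=2 → posterior Dirichlet(7, 10/3, 15/4, 11/3, 7/3)
obs 2: x=2 → posterior Dirichlet(7, 10/3, 19/4, 11/3, 7/3)
obs 3: x=0 → posterior Dirichlet(8, 10/3, 19/4, 11/3, 7/3)
obs 4: x=4 → posterior Dirichlet(8, 10/3, 19/4, 11/3, 10/3)
obs 5: x=3 → posterior Dirichlet(8, 10/3, 19/4, 14/3, 10/3)
obs 6: x=0 → posterior Dirichlet(9, 10/3, 19/4, 14/3, 10/3)
obs 7: x=4 → posterior Dirichlet(9, 10/3, 19/4, 14/3, 13/3)
obs 8: x=4 → posterior Dirichlet(9, 10/3, 19/4, 14/3, 16/3)
obs 9: x=2 → posterior Dirichlet(9, 10/3, 23/4, 14/3, 16/3)
obs 10: x=0 → posterior Dirichlet(10, 10/3, 23/4, 14/3, 16/3)
obs 11: x=4 → posterior Dirichlet(10, 10/3, 23/4, 14/3, 19/3)
obs 12: x=1 → posterior Dirichlet(10, 13/3, 23/4, 14/3, 19/3)

alpha_1=10, alpha_2=13/3, alpha_3=23/4, alpha_4=14/3, alpha_5=19/3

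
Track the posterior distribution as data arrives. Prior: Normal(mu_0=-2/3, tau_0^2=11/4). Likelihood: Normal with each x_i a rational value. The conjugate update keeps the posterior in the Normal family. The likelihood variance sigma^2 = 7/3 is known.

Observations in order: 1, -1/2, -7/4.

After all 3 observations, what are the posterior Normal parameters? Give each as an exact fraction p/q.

obs 1: x=1 → posterior Normal(43/183, 77/61)
obs 2: x=-1/2 → posterior Normal(-13/564, 77/94)
obs 3: x=-7/4 → posterior Normal(-719/1524, 77/127)

mu_0=-719/1524, tau_0^2=77/127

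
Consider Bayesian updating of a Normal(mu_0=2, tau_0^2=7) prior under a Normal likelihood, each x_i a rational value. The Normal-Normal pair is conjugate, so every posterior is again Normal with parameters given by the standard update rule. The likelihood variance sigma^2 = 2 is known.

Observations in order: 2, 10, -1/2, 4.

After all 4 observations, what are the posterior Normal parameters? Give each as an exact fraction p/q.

obs 1: x=2 → posterior Normal(2, 14/9)
obs 2: x=10 → posterior Normal(11/2, 7/8)
obs 3: x=-1/2 → posterior Normal(169/46, 14/23)
obs 4: x=4 → posterior Normal(15/4, 7/15)

mu_0=15/4, tau_0^2=7/15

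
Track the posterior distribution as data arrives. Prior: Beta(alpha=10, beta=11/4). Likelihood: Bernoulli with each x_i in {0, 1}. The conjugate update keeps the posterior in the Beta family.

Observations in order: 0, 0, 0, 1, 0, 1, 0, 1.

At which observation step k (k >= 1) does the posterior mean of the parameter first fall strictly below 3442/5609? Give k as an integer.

k = 7

obs 1: x=0 → posterior Beta(10, 15/4)
obs 2: x=0 → posterior Beta(10, 19/4)
obs 3: x=0 → posterior Beta(10, 23/4)
obs 4: x=1 → posterior Beta(11, 23/4)
obs 5: x=0 → posterior Beta(11, 27/4)
obs 6: x=1 → posterior Beta(12, 27/4)
obs 7: x=0 → posterior Beta(12, 31/4)
obs 8: x=1 → posterior Beta(13, 31/4)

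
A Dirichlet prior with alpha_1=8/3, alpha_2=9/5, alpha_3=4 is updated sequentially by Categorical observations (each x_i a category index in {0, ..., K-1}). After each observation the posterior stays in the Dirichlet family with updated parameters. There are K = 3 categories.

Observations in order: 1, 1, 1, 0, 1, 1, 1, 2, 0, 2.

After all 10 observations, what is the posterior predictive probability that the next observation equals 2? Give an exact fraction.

90/277

obs 1: x=1 → posterior Dirichlet(8/3, 14/5, 4)
obs 2: x=1 → posterior Dirichlet(8/3, 19/5, 4)
obs 3: x=1 → posterior Dirichlet(8/3, 24/5, 4)
obs 4: x=0 → posterior Dirichlet(11/3, 24/5, 4)
obs 5: x=1 → posterior Dirichlet(11/3, 29/5, 4)
obs 6: x=1 → posterior Dirichlet(11/3, 34/5, 4)
obs 7: x=1 → posterior Dirichlet(11/3, 39/5, 4)
obs 8: x=2 → posterior Dirichlet(11/3, 39/5, 5)
obs 9: x=0 → posterior Dirichlet(14/3, 39/5, 5)
obs 10: x=2 → posterior Dirichlet(14/3, 39/5, 6)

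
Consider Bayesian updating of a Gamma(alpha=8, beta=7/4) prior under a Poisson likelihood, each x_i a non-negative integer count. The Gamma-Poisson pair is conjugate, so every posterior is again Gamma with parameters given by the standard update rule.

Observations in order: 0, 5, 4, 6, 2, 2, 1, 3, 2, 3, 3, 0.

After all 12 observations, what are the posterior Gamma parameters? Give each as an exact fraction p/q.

alpha=39, beta=55/4

obs 1: x=0 → posterior Gamma(8, 11/4)
obs 2: x=5 → posterior Gamma(13, 15/4)
obs 3: x=4 → posterior Gamma(17, 19/4)
obs 4: x=6 → posterior Gamma(23, 23/4)
obs 5: x=2 → posterior Gamma(25, 27/4)
obs 6: x=2 → posterior Gamma(27, 31/4)
obs 7: x=1 → posterior Gamma(28, 35/4)
obs 8: x=3 → posterior Gamma(31, 39/4)
obs 9: x=2 → posterior Gamma(33, 43/4)
obs 10: x=3 → posterior Gamma(36, 47/4)
obs 11: x=3 → posterior Gamma(39, 51/4)
obs 12: x=0 → posterior Gamma(39, 55/4)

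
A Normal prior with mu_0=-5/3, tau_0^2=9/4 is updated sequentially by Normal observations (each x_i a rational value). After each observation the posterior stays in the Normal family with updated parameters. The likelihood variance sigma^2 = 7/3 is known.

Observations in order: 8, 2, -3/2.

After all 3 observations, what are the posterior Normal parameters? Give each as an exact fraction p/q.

mu_0=1097/654, tau_0^2=63/109

obs 1: x=8 → posterior Normal(508/165, 63/55)
obs 2: x=2 → posterior Normal(335/123, 63/82)
obs 3: x=-3/2 → posterior Normal(1097/654, 63/109)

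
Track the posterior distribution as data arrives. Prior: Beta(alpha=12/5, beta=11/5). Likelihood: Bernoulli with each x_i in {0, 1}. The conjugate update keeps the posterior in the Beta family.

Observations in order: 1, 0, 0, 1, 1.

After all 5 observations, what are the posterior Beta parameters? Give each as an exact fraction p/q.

alpha=27/5, beta=21/5

obs 1: x=1 → posterior Beta(17/5, 11/5)
obs 2: x=0 → posterior Beta(17/5, 16/5)
obs 3: x=0 → posterior Beta(17/5, 21/5)
obs 4: x=1 → posterior Beta(22/5, 21/5)
obs 5: x=1 → posterior Beta(27/5, 21/5)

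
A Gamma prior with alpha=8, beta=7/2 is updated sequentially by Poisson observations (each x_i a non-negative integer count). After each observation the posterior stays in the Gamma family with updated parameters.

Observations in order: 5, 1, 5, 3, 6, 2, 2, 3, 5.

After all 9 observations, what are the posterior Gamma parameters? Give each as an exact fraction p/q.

alpha=40, beta=25/2

obs 1: x=5 → posterior Gamma(13, 9/2)
obs 2: x=1 → posterior Gamma(14, 11/2)
obs 3: x=5 → posterior Gamma(19, 13/2)
obs 4: x=3 → posterior Gamma(22, 15/2)
obs 5: x=6 → posterior Gamma(28, 17/2)
obs 6: x=2 → posterior Gamma(30, 19/2)
obs 7: x=2 → posterior Gamma(32, 21/2)
obs 8: x=3 → posterior Gamma(35, 23/2)
obs 9: x=5 → posterior Gamma(40, 25/2)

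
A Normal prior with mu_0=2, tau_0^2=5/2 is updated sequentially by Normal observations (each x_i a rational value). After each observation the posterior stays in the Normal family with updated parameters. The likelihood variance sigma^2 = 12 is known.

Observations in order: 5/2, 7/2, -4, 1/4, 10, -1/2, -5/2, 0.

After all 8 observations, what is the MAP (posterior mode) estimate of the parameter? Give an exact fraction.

377/256

obs 1: x=5/2 → posterior Normal(121/58, 60/29)
obs 2: x=7/2 → posterior Normal(39/17, 30/17)
obs 3: x=-4 → posterior Normal(58/39, 20/13)
obs 4: x=1/4 → posterior Normal(237/176, 15/11)
obs 5: x=10 → posterior Normal(437/196, 60/49)
obs 6: x=-1/2 → posterior Normal(427/216, 10/9)
obs 7: x=-5/2 → posterior Normal(377/236, 60/59)
obs 8: x=0 → posterior Normal(377/256, 15/16)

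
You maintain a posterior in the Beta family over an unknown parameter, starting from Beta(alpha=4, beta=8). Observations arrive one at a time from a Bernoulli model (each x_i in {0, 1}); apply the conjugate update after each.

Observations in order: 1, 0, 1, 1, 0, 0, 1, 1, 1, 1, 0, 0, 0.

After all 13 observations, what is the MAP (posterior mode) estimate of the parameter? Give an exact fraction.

obs 1: x=1 → posterior Beta(5, 8)
obs 2: x=0 → posterior Beta(5, 9)
obs 3: x=1 → posterior Beta(6, 9)
obs 4: x=1 → posterior Beta(7, 9)
obs 5: x=0 → posterior Beta(7, 10)
obs 6: x=0 → posterior Beta(7, 11)
obs 7: x=1 → posterior Beta(8, 11)
obs 8: x=1 → posterior Beta(9, 11)
obs 9: x=1 → posterior Beta(10, 11)
obs 10: x=1 → posterior Beta(11, 11)
obs 11: x=0 → posterior Beta(11, 12)
obs 12: x=0 → posterior Beta(11, 13)
obs 13: x=0 → posterior Beta(11, 14)

10/23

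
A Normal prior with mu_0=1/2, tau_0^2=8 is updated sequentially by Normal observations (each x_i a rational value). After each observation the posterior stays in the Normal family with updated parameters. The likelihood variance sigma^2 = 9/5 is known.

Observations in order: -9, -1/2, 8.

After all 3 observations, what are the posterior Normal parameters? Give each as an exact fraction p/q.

obs 1: x=-9 → posterior Normal(-711/98, 72/49)
obs 2: x=-1/2 → posterior Normal(-751/178, 72/89)
obs 3: x=8 → posterior Normal(-37/86, 24/43)

mu_0=-37/86, tau_0^2=24/43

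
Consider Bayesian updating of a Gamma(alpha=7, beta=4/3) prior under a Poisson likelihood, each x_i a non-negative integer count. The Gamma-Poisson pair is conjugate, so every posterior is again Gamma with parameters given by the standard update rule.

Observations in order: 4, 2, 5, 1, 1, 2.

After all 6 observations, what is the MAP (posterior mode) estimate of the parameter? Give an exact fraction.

obs 1: x=4 → posterior Gamma(11, 7/3)
obs 2: x=2 → posterior Gamma(13, 10/3)
obs 3: x=5 → posterior Gamma(18, 13/3)
obs 4: x=1 → posterior Gamma(19, 16/3)
obs 5: x=1 → posterior Gamma(20, 19/3)
obs 6: x=2 → posterior Gamma(22, 22/3)

63/22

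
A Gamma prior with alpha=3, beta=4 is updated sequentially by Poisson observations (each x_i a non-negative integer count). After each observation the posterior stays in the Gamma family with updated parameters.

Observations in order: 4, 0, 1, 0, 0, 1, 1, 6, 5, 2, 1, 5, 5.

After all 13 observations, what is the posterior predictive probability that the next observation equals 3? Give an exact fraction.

407174238277036145259123298355824171739960755/2322209742641640873794243287246857516733169664

obs 1: x=4 → posterior Gamma(7, 5)
obs 2: x=0 → posterior Gamma(7, 6)
obs 3: x=1 → posterior Gamma(8, 7)
obs 4: x=0 → posterior Gamma(8, 8)
obs 5: x=0 → posterior Gamma(8, 9)
obs 6: x=1 → posterior Gamma(9, 10)
obs 7: x=1 → posterior Gamma(10, 11)
obs 8: x=6 → posterior Gamma(16, 12)
obs 9: x=5 → posterior Gamma(21, 13)
obs 10: x=2 → posterior Gamma(23, 14)
obs 11: x=1 → posterior Gamma(24, 15)
obs 12: x=5 → posterior Gamma(29, 16)
obs 13: x=5 → posterior Gamma(34, 17)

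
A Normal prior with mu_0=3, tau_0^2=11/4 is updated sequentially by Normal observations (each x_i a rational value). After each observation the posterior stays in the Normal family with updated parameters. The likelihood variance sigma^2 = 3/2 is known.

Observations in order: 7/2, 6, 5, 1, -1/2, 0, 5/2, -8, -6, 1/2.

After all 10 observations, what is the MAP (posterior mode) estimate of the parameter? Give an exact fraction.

31/58

obs 1: x=7/2 → posterior Normal(113/34, 33/34)
obs 2: x=6 → posterior Normal(35/8, 33/56)
obs 3: x=5 → posterior Normal(355/78, 11/26)
obs 4: x=1 → posterior Normal(377/100, 33/100)
obs 5: x=-1/2 → posterior Normal(3, 33/122)
obs 6: x=0 → posterior Normal(61/24, 11/48)
obs 7: x=5/2 → posterior Normal(421/166, 33/166)
obs 8: x=-8 → posterior Normal(245/188, 33/188)
obs 9: x=-6 → posterior Normal(113/210, 11/70)
obs 10: x=1/2 → posterior Normal(31/58, 33/232)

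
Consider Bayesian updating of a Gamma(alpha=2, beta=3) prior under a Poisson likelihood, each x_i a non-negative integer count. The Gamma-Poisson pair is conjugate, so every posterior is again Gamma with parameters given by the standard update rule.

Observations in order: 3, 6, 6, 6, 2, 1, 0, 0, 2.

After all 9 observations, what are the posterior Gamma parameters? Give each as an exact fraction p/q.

alpha=28, beta=12

obs 1: x=3 → posterior Gamma(5, 4)
obs 2: x=6 → posterior Gamma(11, 5)
obs 3: x=6 → posterior Gamma(17, 6)
obs 4: x=6 → posterior Gamma(23, 7)
obs 5: x=2 → posterior Gamma(25, 8)
obs 6: x=1 → posterior Gamma(26, 9)
obs 7: x=0 → posterior Gamma(26, 10)
obs 8: x=0 → posterior Gamma(26, 11)
obs 9: x=2 → posterior Gamma(28, 12)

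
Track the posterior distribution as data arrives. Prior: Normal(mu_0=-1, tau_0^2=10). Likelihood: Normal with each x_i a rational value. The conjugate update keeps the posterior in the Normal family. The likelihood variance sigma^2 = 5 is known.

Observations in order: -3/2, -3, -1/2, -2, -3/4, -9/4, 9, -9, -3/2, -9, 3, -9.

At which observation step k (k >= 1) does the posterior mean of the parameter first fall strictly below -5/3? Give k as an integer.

k = 2

obs 1: x=-3/2 → posterior Normal(-4/3, 10/3)
obs 2: x=-3 → posterior Normal(-2, 2)
obs 3: x=-1/2 → posterior Normal(-11/7, 10/7)
obs 4: x=-2 → posterior Normal(-5/3, 10/9)
obs 5: x=-3/4 → posterior Normal(-3/2, 10/11)
obs 6: x=-9/4 → posterior Normal(-21/13, 10/13)
obs 7: x=9 → posterior Normal(-1/5, 2/3)
obs 8: x=-9 → posterior Normal(-21/17, 10/17)
obs 9: x=-3/2 → posterior Normal(-24/19, 10/19)
obs 10: x=-9 → posterior Normal(-2, 10/21)
obs 11: x=3 → posterior Normal(-36/23, 10/23)
obs 12: x=-9 → posterior Normal(-54/25, 2/5)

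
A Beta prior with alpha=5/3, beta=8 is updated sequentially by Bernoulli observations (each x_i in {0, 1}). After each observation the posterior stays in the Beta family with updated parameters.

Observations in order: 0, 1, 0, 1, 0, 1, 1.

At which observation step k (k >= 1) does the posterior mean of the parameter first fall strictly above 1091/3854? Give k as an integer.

obs 1: x=0 → posterior Beta(5/3, 9)
obs 2: x=1 → posterior Beta(8/3, 9)
obs 3: x=0 → posterior Beta(8/3, 10)
obs 4: x=1 → posterior Beta(11/3, 10)
obs 5: x=0 → posterior Beta(11/3, 11)
obs 6: x=1 → posterior Beta(14/3, 11)
obs 7: x=1 → posterior Beta(17/3, 11)

k = 6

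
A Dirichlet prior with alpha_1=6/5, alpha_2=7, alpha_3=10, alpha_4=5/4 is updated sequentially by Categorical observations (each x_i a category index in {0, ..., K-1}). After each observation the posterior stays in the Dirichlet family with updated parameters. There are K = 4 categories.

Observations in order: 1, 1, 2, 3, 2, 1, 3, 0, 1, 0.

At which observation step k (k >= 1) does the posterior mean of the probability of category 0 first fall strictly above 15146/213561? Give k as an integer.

k = 8

obs 1: x=1 → posterior Dirichlet(6/5, 8, 10, 5/4)
obs 2: x=1 → posterior Dirichlet(6/5, 9, 10, 5/4)
obs 3: x=2 → posterior Dirichlet(6/5, 9, 11, 5/4)
obs 4: x=3 → posterior Dirichlet(6/5, 9, 11, 9/4)
obs 5: x=2 → posterior Dirichlet(6/5, 9, 12, 9/4)
obs 6: x=1 → posterior Dirichlet(6/5, 10, 12, 9/4)
obs 7: x=3 → posterior Dirichlet(6/5, 10, 12, 13/4)
obs 8: x=0 → posterior Dirichlet(11/5, 10, 12, 13/4)
obs 9: x=1 → posterior Dirichlet(11/5, 11, 12, 13/4)
obs 10: x=0 → posterior Dirichlet(16/5, 11, 12, 13/4)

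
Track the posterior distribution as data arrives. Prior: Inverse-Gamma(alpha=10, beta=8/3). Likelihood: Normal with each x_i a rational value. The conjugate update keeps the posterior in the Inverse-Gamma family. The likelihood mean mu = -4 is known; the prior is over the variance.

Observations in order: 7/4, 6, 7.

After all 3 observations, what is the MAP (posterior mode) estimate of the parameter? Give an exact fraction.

obs 1: x=7/4 → posterior Inverse-Gamma(21/2, 1843/96)
obs 2: x=6 → posterior Inverse-Gamma(11, 6643/96)
obs 3: x=7 → posterior Inverse-Gamma(23/2, 12451/96)

12451/1200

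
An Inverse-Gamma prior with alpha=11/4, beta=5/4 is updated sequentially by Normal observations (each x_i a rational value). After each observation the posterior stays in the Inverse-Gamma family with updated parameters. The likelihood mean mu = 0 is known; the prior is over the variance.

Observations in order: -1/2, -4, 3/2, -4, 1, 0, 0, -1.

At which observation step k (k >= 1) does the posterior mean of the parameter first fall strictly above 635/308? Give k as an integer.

obs 1: x=-1/2 → posterior Inverse-Gamma(13/4, 11/8)
obs 2: x=-4 → posterior Inverse-Gamma(15/4, 75/8)
obs 3: x=3/2 → posterior Inverse-Gamma(17/4, 21/2)
obs 4: x=-4 → posterior Inverse-Gamma(19/4, 37/2)
obs 5: x=1 → posterior Inverse-Gamma(21/4, 19)
obs 6: x=0 → posterior Inverse-Gamma(23/4, 19)
obs 7: x=0 → posterior Inverse-Gamma(25/4, 19)
obs 8: x=-1 → posterior Inverse-Gamma(27/4, 39/2)

k = 2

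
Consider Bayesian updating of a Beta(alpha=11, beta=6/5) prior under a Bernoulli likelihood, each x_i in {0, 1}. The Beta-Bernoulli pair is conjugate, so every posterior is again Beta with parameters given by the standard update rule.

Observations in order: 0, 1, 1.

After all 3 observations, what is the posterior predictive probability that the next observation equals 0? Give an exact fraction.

11/76

obs 1: x=0 → posterior Beta(11, 11/5)
obs 2: x=1 → posterior Beta(12, 11/5)
obs 3: x=1 → posterior Beta(13, 11/5)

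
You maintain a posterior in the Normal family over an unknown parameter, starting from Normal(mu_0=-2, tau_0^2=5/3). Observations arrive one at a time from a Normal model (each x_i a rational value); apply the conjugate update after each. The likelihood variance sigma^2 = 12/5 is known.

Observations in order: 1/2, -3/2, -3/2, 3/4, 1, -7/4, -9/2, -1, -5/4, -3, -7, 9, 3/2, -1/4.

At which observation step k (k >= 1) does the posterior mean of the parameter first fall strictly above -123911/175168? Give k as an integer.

obs 1: x=1/2 → posterior Normal(-119/122, 60/61)
obs 2: x=-3/2 → posterior Normal(-97/86, 30/43)
obs 3: x=-3/2 → posterior Normal(-269/222, 20/37)
obs 4: x=3/4 → posterior Normal(-463/544, 15/34)
obs 5: x=1 → posterior Normal(-363/644, 60/161)
obs 6: x=-7/4 → posterior Normal(-269/372, 10/31)
obs 7: x=-9/2 → posterior Normal(-247/211, 60/211)
obs 8: x=-1 → posterior Normal(-68/59, 15/59)
obs 9: x=-5/4 → posterior Normal(-1213/1044, 20/87)
obs 10: x=-3 → posterior Normal(-1513/1144, 30/143)
obs 11: x=-7 → posterior Normal(-2213/1244, 60/311)
obs 12: x=9 → posterior Normal(-1313/1344, 5/28)
obs 13: x=3/2 → posterior Normal(-1163/1444, 60/361)
obs 14: x=-1/4 → posterior Normal(-297/386, 30/193)

k = 5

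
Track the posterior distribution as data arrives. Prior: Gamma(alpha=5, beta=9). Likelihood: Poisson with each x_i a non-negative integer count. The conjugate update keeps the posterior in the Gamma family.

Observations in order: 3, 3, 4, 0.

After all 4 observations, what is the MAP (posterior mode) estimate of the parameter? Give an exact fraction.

14/13

obs 1: x=3 → posterior Gamma(8, 10)
obs 2: x=3 → posterior Gamma(11, 11)
obs 3: x=4 → posterior Gamma(15, 12)
obs 4: x=0 → posterior Gamma(15, 13)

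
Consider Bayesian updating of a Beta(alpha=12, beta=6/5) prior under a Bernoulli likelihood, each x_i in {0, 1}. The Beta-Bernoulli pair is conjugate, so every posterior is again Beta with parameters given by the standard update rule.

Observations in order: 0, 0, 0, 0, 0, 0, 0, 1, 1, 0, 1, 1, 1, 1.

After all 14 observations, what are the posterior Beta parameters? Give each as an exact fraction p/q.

obs 1: x=0 → posterior Beta(12, 11/5)
obs 2: x=0 → posterior Beta(12, 16/5)
obs 3: x=0 → posterior Beta(12, 21/5)
obs 4: x=0 → posterior Beta(12, 26/5)
obs 5: x=0 → posterior Beta(12, 31/5)
obs 6: x=0 → posterior Beta(12, 36/5)
obs 7: x=0 → posterior Beta(12, 41/5)
obs 8: x=1 → posterior Beta(13, 41/5)
obs 9: x=1 → posterior Beta(14, 41/5)
obs 10: x=0 → posterior Beta(14, 46/5)
obs 11: x=1 → posterior Beta(15, 46/5)
obs 12: x=1 → posterior Beta(16, 46/5)
obs 13: x=1 → posterior Beta(17, 46/5)
obs 14: x=1 → posterior Beta(18, 46/5)

alpha=18, beta=46/5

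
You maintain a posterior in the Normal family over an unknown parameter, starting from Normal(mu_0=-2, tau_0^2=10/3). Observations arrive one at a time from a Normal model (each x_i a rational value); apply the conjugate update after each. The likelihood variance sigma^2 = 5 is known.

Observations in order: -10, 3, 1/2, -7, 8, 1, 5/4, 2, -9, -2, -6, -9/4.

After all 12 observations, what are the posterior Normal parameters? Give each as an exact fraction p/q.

mu_0=-47/27, tau_0^2=10/27

obs 1: x=-10 → posterior Normal(-26/5, 2)
obs 2: x=3 → posterior Normal(-20/7, 10/7)
obs 3: x=1/2 → posterior Normal(-19/9, 10/9)
obs 4: x=-7 → posterior Normal(-3, 10/11)
obs 5: x=8 → posterior Normal(-17/13, 10/13)
obs 6: x=1 → posterior Normal(-1, 2/3)
obs 7: x=5/4 → posterior Normal(-25/34, 10/17)
obs 8: x=2 → posterior Normal(-17/38, 10/19)
obs 9: x=-9 → posterior Normal(-53/42, 10/21)
obs 10: x=-2 → posterior Normal(-61/46, 10/23)
obs 11: x=-6 → posterior Normal(-17/10, 2/5)
obs 12: x=-9/4 → posterior Normal(-47/27, 10/27)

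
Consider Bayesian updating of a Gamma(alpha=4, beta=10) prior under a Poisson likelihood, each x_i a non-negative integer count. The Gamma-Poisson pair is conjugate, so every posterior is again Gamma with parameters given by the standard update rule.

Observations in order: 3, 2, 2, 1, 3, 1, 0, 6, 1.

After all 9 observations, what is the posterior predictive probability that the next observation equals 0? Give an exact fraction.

257829627945307727248226067259/838860800000000000000000000000

obs 1: x=3 → posterior Gamma(7, 11)
obs 2: x=2 → posterior Gamma(9, 12)
obs 3: x=2 → posterior Gamma(11, 13)
obs 4: x=1 → posterior Gamma(12, 14)
obs 5: x=3 → posterior Gamma(15, 15)
obs 6: x=1 → posterior Gamma(16, 16)
obs 7: x=0 → posterior Gamma(16, 17)
obs 8: x=6 → posterior Gamma(22, 18)
obs 9: x=1 → posterior Gamma(23, 19)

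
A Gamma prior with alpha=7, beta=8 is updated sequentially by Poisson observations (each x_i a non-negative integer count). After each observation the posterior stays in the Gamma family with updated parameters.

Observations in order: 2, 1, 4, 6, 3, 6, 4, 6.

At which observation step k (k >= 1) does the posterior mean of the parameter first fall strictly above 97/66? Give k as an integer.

k = 4

obs 1: x=2 → posterior Gamma(9, 9)
obs 2: x=1 → posterior Gamma(10, 10)
obs 3: x=4 → posterior Gamma(14, 11)
obs 4: x=6 → posterior Gamma(20, 12)
obs 5: x=3 → posterior Gamma(23, 13)
obs 6: x=6 → posterior Gamma(29, 14)
obs 7: x=4 → posterior Gamma(33, 15)
obs 8: x=6 → posterior Gamma(39, 16)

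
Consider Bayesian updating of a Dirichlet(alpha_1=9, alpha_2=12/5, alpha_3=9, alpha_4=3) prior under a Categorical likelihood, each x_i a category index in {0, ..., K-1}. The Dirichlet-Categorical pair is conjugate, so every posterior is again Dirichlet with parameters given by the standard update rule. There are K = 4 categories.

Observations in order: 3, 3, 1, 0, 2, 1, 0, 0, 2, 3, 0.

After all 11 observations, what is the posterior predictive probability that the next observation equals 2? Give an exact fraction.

55/172

obs 1: x=3 → posterior Dirichlet(9, 12/5, 9, 4)
obs 2: x=3 → posterior Dirichlet(9, 12/5, 9, 5)
obs 3: x=1 → posterior Dirichlet(9, 17/5, 9, 5)
obs 4: x=0 → posterior Dirichlet(10, 17/5, 9, 5)
obs 5: x=2 → posterior Dirichlet(10, 17/5, 10, 5)
obs 6: x=1 → posterior Dirichlet(10, 22/5, 10, 5)
obs 7: x=0 → posterior Dirichlet(11, 22/5, 10, 5)
obs 8: x=0 → posterior Dirichlet(12, 22/5, 10, 5)
obs 9: x=2 → posterior Dirichlet(12, 22/5, 11, 5)
obs 10: x=3 → posterior Dirichlet(12, 22/5, 11, 6)
obs 11: x=0 → posterior Dirichlet(13, 22/5, 11, 6)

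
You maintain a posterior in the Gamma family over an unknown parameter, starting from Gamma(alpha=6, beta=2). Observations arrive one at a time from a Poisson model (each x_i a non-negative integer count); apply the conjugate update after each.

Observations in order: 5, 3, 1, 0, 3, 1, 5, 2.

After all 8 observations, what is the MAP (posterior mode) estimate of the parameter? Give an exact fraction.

obs 1: x=5 → posterior Gamma(11, 3)
obs 2: x=3 → posterior Gamma(14, 4)
obs 3: x=1 → posterior Gamma(15, 5)
obs 4: x=0 → posterior Gamma(15, 6)
obs 5: x=3 → posterior Gamma(18, 7)
obs 6: x=1 → posterior Gamma(19, 8)
obs 7: x=5 → posterior Gamma(24, 9)
obs 8: x=2 → posterior Gamma(26, 10)

5/2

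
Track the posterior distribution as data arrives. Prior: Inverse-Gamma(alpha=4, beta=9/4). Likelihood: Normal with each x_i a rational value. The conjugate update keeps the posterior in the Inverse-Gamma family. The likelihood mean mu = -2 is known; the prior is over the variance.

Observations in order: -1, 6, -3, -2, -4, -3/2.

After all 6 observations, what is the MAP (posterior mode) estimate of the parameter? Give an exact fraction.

299/64

obs 1: x=-1 → posterior Inverse-Gamma(9/2, 11/4)
obs 2: x=6 → posterior Inverse-Gamma(5, 139/4)
obs 3: x=-3 → posterior Inverse-Gamma(11/2, 141/4)
obs 4: x=-2 → posterior Inverse-Gamma(6, 141/4)
obs 5: x=-4 → posterior Inverse-Gamma(13/2, 149/4)
obs 6: x=-3/2 → posterior Inverse-Gamma(7, 299/8)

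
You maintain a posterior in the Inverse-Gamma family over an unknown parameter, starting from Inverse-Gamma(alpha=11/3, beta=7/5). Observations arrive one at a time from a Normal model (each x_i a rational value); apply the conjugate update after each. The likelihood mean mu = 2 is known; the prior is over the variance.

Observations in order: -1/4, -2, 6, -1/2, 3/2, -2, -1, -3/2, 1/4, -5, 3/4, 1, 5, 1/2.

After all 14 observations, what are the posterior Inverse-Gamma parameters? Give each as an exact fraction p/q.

obs 1: x=-1/4 → posterior Inverse-Gamma(25/6, 629/160)
obs 2: x=-2 → posterior Inverse-Gamma(14/3, 1909/160)
obs 3: x=6 → posterior Inverse-Gamma(31/6, 3189/160)
obs 4: x=-1/2 → posterior Inverse-Gamma(17/3, 3689/160)
obs 5: x=3/2 → posterior Inverse-Gamma(37/6, 3709/160)
obs 6: x=-2 → posterior Inverse-Gamma(20/3, 4989/160)
obs 7: x=-1 → posterior Inverse-Gamma(43/6, 5709/160)
obs 8: x=-3/2 → posterior Inverse-Gamma(23/3, 6689/160)
obs 9: x=1/4 → posterior Inverse-Gamma(49/6, 3467/80)
obs 10: x=-5 → posterior Inverse-Gamma(26/3, 5427/80)
obs 11: x=3/4 → posterior Inverse-Gamma(55/6, 10979/160)
obs 12: x=1 → posterior Inverse-Gamma(29/3, 11059/160)
obs 13: x=5 → posterior Inverse-Gamma(61/6, 11779/160)
obs 14: x=1/2 → posterior Inverse-Gamma(32/3, 11959/160)

alpha=32/3, beta=11959/160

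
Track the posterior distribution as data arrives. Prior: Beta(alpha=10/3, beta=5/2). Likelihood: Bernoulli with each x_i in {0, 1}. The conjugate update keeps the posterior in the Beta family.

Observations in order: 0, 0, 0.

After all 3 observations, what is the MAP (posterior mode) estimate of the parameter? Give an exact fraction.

14/41

obs 1: x=0 → posterior Beta(10/3, 7/2)
obs 2: x=0 → posterior Beta(10/3, 9/2)
obs 3: x=0 → posterior Beta(10/3, 11/2)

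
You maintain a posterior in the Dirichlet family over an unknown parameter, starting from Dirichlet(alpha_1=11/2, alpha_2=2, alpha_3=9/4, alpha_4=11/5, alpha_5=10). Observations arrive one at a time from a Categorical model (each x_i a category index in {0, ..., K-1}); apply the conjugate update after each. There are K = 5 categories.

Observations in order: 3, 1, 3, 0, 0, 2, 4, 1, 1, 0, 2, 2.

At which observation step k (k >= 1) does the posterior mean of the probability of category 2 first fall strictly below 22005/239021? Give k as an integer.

obs 1: x=3 → posterior Dirichlet(11/2, 2, 9/4, 16/5, 10)
obs 2: x=1 → posterior Dirichlet(11/2, 3, 9/4, 16/5, 10)
obs 3: x=3 → posterior Dirichlet(11/2, 3, 9/4, 21/5, 10)
obs 4: x=0 → posterior Dirichlet(13/2, 3, 9/4, 21/5, 10)
obs 5: x=0 → posterior Dirichlet(15/2, 3, 9/4, 21/5, 10)
obs 6: x=2 → posterior Dirichlet(15/2, 3, 13/4, 21/5, 10)
obs 7: x=4 → posterior Dirichlet(15/2, 3, 13/4, 21/5, 11)
obs 8: x=1 → posterior Dirichlet(15/2, 4, 13/4, 21/5, 11)
obs 9: x=1 → posterior Dirichlet(15/2, 5, 13/4, 21/5, 11)
obs 10: x=0 → posterior Dirichlet(17/2, 5, 13/4, 21/5, 11)
obs 11: x=2 → posterior Dirichlet(17/2, 5, 17/4, 21/5, 11)
obs 12: x=2 → posterior Dirichlet(17/2, 5, 21/4, 21/5, 11)

k = 3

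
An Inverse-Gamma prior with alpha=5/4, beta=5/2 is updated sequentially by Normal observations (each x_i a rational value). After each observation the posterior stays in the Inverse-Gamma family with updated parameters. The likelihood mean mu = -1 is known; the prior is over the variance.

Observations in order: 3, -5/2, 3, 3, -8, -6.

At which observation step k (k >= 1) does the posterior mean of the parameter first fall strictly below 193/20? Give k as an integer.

obs 1: x=3 → posterior Inverse-Gamma(7/4, 21/2)
obs 2: x=-5/2 → posterior Inverse-Gamma(9/4, 93/8)
obs 3: x=3 → posterior Inverse-Gamma(11/4, 157/8)
obs 4: x=3 → posterior Inverse-Gamma(13/4, 221/8)
obs 5: x=-8 → posterior Inverse-Gamma(15/4, 417/8)
obs 6: x=-6 → posterior Inverse-Gamma(17/4, 517/8)

k = 2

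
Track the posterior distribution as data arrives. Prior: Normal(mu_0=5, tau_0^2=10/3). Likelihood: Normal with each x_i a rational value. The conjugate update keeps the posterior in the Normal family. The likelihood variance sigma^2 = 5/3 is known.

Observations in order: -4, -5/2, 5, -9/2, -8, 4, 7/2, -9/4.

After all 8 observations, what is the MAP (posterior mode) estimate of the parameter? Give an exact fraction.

obs 1: x=-4 → posterior Normal(-1, 10/9)
obs 2: x=-5/2 → posterior Normal(-8/5, 2/3)
obs 3: x=5 → posterior Normal(2/7, 10/21)
obs 4: x=-9/2 → posterior Normal(-7/9, 10/27)
obs 5: x=-8 → posterior Normal(-23/11, 10/33)
obs 6: x=4 → posterior Normal(-15/13, 10/39)
obs 7: x=7/2 → posterior Normal(-8/15, 2/9)
obs 8: x=-9/4 → posterior Normal(-25/34, 10/51)

-25/34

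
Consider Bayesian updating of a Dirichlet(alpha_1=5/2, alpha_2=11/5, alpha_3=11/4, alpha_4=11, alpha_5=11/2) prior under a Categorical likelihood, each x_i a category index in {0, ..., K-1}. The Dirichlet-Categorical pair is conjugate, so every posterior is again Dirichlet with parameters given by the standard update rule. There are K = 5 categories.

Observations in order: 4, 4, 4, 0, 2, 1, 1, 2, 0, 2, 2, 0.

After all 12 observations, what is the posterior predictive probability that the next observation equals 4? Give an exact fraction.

170/719

obs 1: x=4 → posterior Dirichlet(5/2, 11/5, 11/4, 11, 13/2)
obs 2: x=4 → posterior Dirichlet(5/2, 11/5, 11/4, 11, 15/2)
obs 3: x=4 → posterior Dirichlet(5/2, 11/5, 11/4, 11, 17/2)
obs 4: x=0 → posterior Dirichlet(7/2, 11/5, 11/4, 11, 17/2)
obs 5: x=2 → posterior Dirichlet(7/2, 11/5, 15/4, 11, 17/2)
obs 6: x=1 → posterior Dirichlet(7/2, 16/5, 15/4, 11, 17/2)
obs 7: x=1 → posterior Dirichlet(7/2, 21/5, 15/4, 11, 17/2)
obs 8: x=2 → posterior Dirichlet(7/2, 21/5, 19/4, 11, 17/2)
obs 9: x=0 → posterior Dirichlet(9/2, 21/5, 19/4, 11, 17/2)
obs 10: x=2 → posterior Dirichlet(9/2, 21/5, 23/4, 11, 17/2)
obs 11: x=2 → posterior Dirichlet(9/2, 21/5, 27/4, 11, 17/2)
obs 12: x=0 → posterior Dirichlet(11/2, 21/5, 27/4, 11, 17/2)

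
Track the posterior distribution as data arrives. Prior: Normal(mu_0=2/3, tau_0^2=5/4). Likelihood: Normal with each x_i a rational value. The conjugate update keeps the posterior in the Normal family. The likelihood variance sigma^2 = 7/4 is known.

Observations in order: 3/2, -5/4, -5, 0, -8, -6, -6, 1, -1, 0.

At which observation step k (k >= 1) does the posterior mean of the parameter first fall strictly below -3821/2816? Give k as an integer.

obs 1: x=3/2 → posterior Normal(73/72, 35/48)
obs 2: x=-5/4 → posterior Normal(71/204, 35/68)
obs 3: x=-5 → posterior Normal(-229/264, 35/88)
obs 4: x=0 → posterior Normal(-229/324, 35/108)
obs 5: x=-8 → posterior Normal(-709/384, 35/128)
obs 6: x=-6 → posterior Normal(-1069/444, 35/148)
obs 7: x=-6 → posterior Normal(-1429/504, 5/24)
obs 8: x=1 → posterior Normal(-1369/564, 35/188)
obs 9: x=-1 → posterior Normal(-1429/624, 35/208)
obs 10: x=0 → posterior Normal(-1429/684, 35/228)

k = 5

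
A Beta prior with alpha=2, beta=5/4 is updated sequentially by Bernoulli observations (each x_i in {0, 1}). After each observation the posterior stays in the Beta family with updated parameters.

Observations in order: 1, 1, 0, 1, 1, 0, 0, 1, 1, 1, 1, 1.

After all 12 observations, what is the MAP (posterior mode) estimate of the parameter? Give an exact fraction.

40/53

obs 1: x=1 → posterior Beta(3, 5/4)
obs 2: x=1 → posterior Beta(4, 5/4)
obs 3: x=0 → posterior Beta(4, 9/4)
obs 4: x=1 → posterior Beta(5, 9/4)
obs 5: x=1 → posterior Beta(6, 9/4)
obs 6: x=0 → posterior Beta(6, 13/4)
obs 7: x=0 → posterior Beta(6, 17/4)
obs 8: x=1 → posterior Beta(7, 17/4)
obs 9: x=1 → posterior Beta(8, 17/4)
obs 10: x=1 → posterior Beta(9, 17/4)
obs 11: x=1 → posterior Beta(10, 17/4)
obs 12: x=1 → posterior Beta(11, 17/4)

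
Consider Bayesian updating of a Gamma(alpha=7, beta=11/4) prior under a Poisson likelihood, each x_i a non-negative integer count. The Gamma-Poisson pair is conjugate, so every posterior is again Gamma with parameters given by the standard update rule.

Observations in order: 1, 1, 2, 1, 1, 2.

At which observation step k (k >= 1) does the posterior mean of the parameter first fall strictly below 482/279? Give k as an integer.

obs 1: x=1 → posterior Gamma(8, 15/4)
obs 2: x=1 → posterior Gamma(9, 19/4)
obs 3: x=2 → posterior Gamma(11, 23/4)
obs 4: x=1 → posterior Gamma(12, 27/4)
obs 5: x=1 → posterior Gamma(13, 31/4)
obs 6: x=2 → posterior Gamma(15, 35/4)

k = 5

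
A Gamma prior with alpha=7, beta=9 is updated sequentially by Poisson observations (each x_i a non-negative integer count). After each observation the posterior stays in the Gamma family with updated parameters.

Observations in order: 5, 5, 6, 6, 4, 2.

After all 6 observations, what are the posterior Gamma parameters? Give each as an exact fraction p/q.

obs 1: x=5 → posterior Gamma(12, 10)
obs 2: x=5 → posterior Gamma(17, 11)
obs 3: x=6 → posterior Gamma(23, 12)
obs 4: x=6 → posterior Gamma(29, 13)
obs 5: x=4 → posterior Gamma(33, 14)
obs 6: x=2 → posterior Gamma(35, 15)

alpha=35, beta=15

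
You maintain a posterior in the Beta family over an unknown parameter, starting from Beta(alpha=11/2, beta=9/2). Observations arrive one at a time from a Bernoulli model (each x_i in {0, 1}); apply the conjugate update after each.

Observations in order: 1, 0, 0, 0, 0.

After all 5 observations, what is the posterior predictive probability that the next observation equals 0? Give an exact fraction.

17/30

obs 1: x=1 → posterior Beta(13/2, 9/2)
obs 2: x=0 → posterior Beta(13/2, 11/2)
obs 3: x=0 → posterior Beta(13/2, 13/2)
obs 4: x=0 → posterior Beta(13/2, 15/2)
obs 5: x=0 → posterior Beta(13/2, 17/2)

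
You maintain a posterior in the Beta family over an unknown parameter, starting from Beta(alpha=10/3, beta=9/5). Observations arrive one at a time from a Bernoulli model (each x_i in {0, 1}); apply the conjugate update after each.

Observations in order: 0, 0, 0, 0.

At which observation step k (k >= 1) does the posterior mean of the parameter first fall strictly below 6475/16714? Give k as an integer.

obs 1: x=0 → posterior Beta(10/3, 14/5)
obs 2: x=0 → posterior Beta(10/3, 19/5)
obs 3: x=0 → posterior Beta(10/3, 24/5)
obs 4: x=0 → posterior Beta(10/3, 29/5)

k = 4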